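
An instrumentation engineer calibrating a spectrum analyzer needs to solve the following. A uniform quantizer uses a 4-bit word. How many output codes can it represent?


Number of quantization levels = 2^N
= 2^4
= 16

16


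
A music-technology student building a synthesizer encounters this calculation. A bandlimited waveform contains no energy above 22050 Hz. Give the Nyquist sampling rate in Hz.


The Nyquist rate is twice the maximum frequency component.
fs_min = 2 * fmax
      = 2 * 22050
      = 44100 Hz

44100


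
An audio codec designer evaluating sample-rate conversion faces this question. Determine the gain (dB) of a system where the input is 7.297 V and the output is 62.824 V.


Voltage gain in dB:
G = 20 * log10(Vout / Vin)
  = 20 * log10(62.824 / 7.297)
  = 20 * log10(8.609566)
  = 20 * 0.934981
  = 18.7 dB

18.7 dB


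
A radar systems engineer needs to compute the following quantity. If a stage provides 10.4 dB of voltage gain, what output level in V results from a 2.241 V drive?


Output voltage from dB gain:
V_out = V_in * 10^(gain_dB / 20)
      = 2.241 * 10^(10.4 / 20)
      = 2.241 * 3.311311
      = 7.4206 V

7.4206 V


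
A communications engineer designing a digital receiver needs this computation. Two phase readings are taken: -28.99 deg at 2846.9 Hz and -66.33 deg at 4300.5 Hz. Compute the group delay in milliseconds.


Group delay from phase difference:
tau = -d(phi)/d(omega)
d(phi) = -37.34 deg = -0.651706 rad
d(omega) = 2*pi*(4300.5 - 2846.9) = 9133.2382 rad/s
tau = -(-0.651706) / 9133.2382
    = 0.0714 ms

0.0714 ms


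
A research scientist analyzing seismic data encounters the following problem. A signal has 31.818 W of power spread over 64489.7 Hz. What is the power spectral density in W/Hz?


Power spectral density:
PSD = P / BW
    = 31.818 / 64489.7
    = 0.00049338 W/Hz

0.00049338 W/Hz


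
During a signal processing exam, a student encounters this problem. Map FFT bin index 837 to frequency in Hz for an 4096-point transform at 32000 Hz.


Frequency of DFT bin k:
f_k = k * fs / N
    = 837 * 32000 / 4096
    = 26784000 / 4096
    = 6539.062 Hz

6539.062 Hz


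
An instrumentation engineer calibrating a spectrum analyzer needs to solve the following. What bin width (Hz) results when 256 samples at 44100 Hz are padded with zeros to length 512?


Frequency resolution after zero-padding:
N_padded = 256 * 2 = 512
df = fs / N_padded
   = 44100 / 512
   = 86.1328 Hz

86.1328 Hz


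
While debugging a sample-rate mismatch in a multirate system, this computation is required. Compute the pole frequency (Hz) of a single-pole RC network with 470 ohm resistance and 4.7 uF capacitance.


Cutoff frequency of a first-order RC filter:
fc = 1 / (2 * pi * R * C)
C = 4.7 uF = 4.7e-06 F
fc = 1 / (2 * pi * 470 * 4.7e-06)
   = 1 / 0.01387955634356
   = 72.048412 Hz

72.048412 Hz


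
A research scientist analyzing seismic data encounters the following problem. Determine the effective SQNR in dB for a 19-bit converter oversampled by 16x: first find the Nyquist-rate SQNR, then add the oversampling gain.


Step 1 — baseline SQNR at Nyquist:
SQNR_base = 6.02*N + 1.76
          = 6.02*19 + 1.76
          = 116.14 dB

Step 2 — oversampling processing gain:
G = 10*log10(OSR) = 10*log10(16) = 12.04 dB

Step 3 — total:
SQNR_total = 116.14 + 12.04 = 128.18 dB

Base SQNR = 116.14 dB; oversampled SQNR = 128.18 dB


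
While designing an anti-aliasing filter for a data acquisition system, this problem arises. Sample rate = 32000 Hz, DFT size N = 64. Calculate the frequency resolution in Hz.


DFT frequency resolution:
df = fs / N
   = 32000 / 64
   = 500.0 Hz

500.0 Hz


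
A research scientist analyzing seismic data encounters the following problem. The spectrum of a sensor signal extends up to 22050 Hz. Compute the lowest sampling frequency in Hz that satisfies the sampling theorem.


The Nyquist rate is twice the maximum frequency component.
fs_min = 2 * fmax
      = 2 * 22050
      = 44100 Hz

44100


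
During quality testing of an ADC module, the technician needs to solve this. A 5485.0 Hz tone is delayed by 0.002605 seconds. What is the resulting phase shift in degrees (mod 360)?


Phase shift from frequency and time delay:
phi = 360 * f * t_delay
    = 360 * 5485.0 * 0.002605
    = 5143.83 degrees
    mod 360 = 103.83 degrees

103.83 degrees


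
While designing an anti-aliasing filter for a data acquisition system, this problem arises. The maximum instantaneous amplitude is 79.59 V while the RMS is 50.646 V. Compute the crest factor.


Crest factor is the ratio of peak to RMS:
CF = V_peak / V_rms
   = 79.59 / 50.646
   = 1.5715

1.5715


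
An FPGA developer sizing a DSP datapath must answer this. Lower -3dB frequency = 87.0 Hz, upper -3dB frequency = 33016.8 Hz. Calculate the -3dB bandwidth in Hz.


Bandwidth is the difference of -3dB frequencies:
BW = f_high - f_low
   = 33016.8 - 87.0
   = 32929.8 Hz

32929.8 Hz


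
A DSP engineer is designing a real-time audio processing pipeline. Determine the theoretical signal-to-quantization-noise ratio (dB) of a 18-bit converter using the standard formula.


Theoretical SNR for a full-scale sinusoid:
SNR = 6.02 * N + 1.76
    = 6.02 * 18 + 1.76
    = 108.36 + 1.76
    = 110.12 dB

110.12 dB


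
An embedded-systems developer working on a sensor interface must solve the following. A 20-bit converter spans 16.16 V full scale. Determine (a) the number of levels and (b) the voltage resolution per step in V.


Step 1 — number of quantization levels:
L = 2^N = 2^20 = 1048576

Step 2 — LSB step size:
delta = Vfs / L
      = 16.16 / 1048576
      = 1.541e-05 V

Levels = 1048576; step size = 1.541e-05 V


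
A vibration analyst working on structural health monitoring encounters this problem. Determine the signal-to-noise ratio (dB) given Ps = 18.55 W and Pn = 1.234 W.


SNR in decibels:
SNR = 10 * log10(Ps / Pn)
    = 10 * log10(18.55 / 1.234)
    = 10 * log10(15.0324)
    = 10 * 1.177
    = 11.77 dB

11.77 dB


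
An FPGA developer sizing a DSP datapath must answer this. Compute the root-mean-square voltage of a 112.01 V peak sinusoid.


RMS voltage for a sinusoidal waveform:
V_rms = V_peak / sqrt(2)
      = 112.01 / 1.414214
      = 79.203 V

79.203 V


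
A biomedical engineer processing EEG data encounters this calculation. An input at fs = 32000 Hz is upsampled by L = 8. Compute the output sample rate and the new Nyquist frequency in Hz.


Step 1 — output sample rate after interpolation by L:
fs_out = L * fs_in = 8 * 32000 = 256000 Hz

Step 2 — Nyquist frequency of the output stream:
f_Nyq = fs_out / 2 = 256000 / 2 = 128000.0 Hz

fs_out = 256000 Hz; f_Nyquist = 128000.0 Hz


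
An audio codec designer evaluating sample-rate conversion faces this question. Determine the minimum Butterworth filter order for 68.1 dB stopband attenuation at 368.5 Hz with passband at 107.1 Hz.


Butterworth filter order formula:
n = log10(10^(A/10) - 1) / (2 * log10(f_stop/f_pass))
10^(68.1/10) - 1 = 6456541.2903
f_stop/f_pass = 368.5 / 107.1 = 3.4407
n = 6.3449 -> ceil = 7

7


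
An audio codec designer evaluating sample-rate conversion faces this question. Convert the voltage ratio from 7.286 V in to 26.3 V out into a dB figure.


Voltage gain in dB:
G = 20 * log10(Vout / Vin)
  = 20 * log10(26.3 / 7.286)
  = 20 * log10(3.609662)
  = 20 * 0.557467
  = 11.15 dB

11.15 dB


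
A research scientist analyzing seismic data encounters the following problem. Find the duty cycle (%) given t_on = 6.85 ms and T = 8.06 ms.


Duty cycle as a percentage:
DC = (t_on / T) * 100
   = (6.85 / 8.06) * 100
   = 0.849876 * 100
   = 84.99 %

84.99 %


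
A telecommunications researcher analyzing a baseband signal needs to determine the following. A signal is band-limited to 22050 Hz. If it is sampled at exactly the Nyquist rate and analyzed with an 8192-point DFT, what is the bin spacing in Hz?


Step 1 — Nyquist sampling rate:
fs = 2 * fmax = 2 * 22050 = 44100 Hz

Step 2 — DFT bin spacing:
df = fs / N = 44100 / 8192 = 5.3833 Hz

5.3833 Hz


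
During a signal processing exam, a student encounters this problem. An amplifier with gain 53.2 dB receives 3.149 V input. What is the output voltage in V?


Output voltage from dB gain:
V_out = V_in * 10^(gain_dB / 20)
      = 3.149 * 10^(53.2 / 20)
      = 3.149 * 457.08819
      = 1439.3707 V

1439.3707 V


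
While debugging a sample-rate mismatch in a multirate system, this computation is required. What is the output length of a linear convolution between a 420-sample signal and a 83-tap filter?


Linear convolution output length:
L = N + M - 1
  = 420 + 83 - 1
  = 502 samples

502


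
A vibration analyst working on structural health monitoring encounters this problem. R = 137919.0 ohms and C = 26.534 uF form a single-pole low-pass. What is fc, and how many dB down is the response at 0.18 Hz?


Step 1 — cutoff frequency:
fc = 1 / (2*pi*R*C)
C = 26.534 uF = 2.6534e-05 F
fc = 1 / (2*pi*137919.0*2.6534e-05)
   = 0.0434904 Hz

Step 2 — magnitude at f = 0.18 Hz:
|H(f)| = 1 / sqrt(1 + (f/fc)^2)
f/fc = 0.18 / 0.0434904 = 4.138844
|H| = 1 / sqrt(1 + 17.13003) = 0.2348555
|H|_dB = 20*log10(0.2348555) = -12.58 dB

fc = 0.0434904 Hz; |H(0.18 Hz)| = -12.58 dB


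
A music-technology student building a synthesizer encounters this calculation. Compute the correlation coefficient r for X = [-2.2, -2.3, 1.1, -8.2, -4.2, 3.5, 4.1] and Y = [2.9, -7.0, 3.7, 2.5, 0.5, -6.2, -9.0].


Pearson correlation coefficient (population):
r = cov(X,Y) / (std(X) * std(Y))
Mean X = -1.1714, Mean Y = -1.8
Cov(X,Y) = -11.738571
Std(X) = 4.065083, Std(Y) = 4.990849
r = -0.5786

-0.5786


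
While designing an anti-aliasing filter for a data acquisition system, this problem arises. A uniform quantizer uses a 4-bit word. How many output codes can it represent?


Number of quantization levels = 2^N
= 2^4
= 16

16


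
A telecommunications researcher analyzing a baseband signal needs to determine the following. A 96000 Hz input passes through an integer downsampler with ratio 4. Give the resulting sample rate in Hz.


Decimation reduces the sample rate:
fs_out = fs_in / M
       = 96000 / 4
       = 24000.0 Hz

24000.0 Hz


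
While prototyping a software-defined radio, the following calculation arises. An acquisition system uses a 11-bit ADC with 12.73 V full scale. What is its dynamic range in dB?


Dynamic range from full-scale to LSB:
V_min = V_max / 2^bits = 12.73 / 2^11
DR = 20 * log10(V_max / V_min)
   = 20 * log10(2^11)
   = 20 * 11 * log10(2)
   = 66.23 dB

66.23 dB


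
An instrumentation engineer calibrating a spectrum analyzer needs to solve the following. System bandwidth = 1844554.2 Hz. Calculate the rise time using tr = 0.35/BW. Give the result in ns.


Rise time from bandwidth relationship:
tr = 0.35 / BW
   = 0.35 / 1844554.2
   = 1.89747745e-07 s
   = 189.7477 ns

189.7477 ns


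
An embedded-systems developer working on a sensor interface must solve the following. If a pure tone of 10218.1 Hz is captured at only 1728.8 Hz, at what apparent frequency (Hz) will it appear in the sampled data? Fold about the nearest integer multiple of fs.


Compute the nearest integer multiple of fs to the signal:
n = round(10218.1 / 1728.8) = 6
f_alias = |10218.1 - 6 * 1728.8|
        = |10218.1 - 10372.8|
        = 154.7 Hz

154.7


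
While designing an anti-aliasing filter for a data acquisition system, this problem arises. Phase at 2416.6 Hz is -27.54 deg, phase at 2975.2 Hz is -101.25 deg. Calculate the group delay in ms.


Group delay from phase difference:
tau = -d(phi)/d(omega)
d(phi) = -73.71 deg = -1.286482 rad
d(omega) = 2*pi*(2975.2 - 2416.6) = 3509.7873 rad/s
tau = -(-1.286482) / 3509.7873
    = 0.3665 ms

0.3665 ms


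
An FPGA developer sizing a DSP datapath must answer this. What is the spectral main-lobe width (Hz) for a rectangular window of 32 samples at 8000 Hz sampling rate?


Main lobe width for a rectangular window:
Width = 2 * fs / N
      = 2 * 8000 / 32
      = 16000 / 32
      = 500.0 Hz

500.0 Hz


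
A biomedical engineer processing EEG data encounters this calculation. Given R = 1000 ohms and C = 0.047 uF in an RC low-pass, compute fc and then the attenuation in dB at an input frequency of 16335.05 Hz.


Step 1 — cutoff frequency:
fc = 1 / (2*pi*R*C)
C = 0.047 uF = 4.7e-08 F
fc = 1 / (2*pi*1000*4.7e-08)
   = 3386.275 Hz

Step 2 — magnitude at f = 16335.05 Hz:
|H(f)| = 1 / sqrt(1 + (f/fc)^2)
f/fc = 16335.05 / 3386.275 = 4.823899
|H| = 1 / sqrt(1 + 23.270002) = 0.2029855
|H|_dB = 20*log10(0.2029855) = -13.85 dB

fc = 3386.275 Hz; |H(16335.05 Hz)| = -13.85 dB


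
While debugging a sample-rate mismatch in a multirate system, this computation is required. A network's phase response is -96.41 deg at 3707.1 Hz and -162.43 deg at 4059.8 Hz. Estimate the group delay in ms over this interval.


Group delay from phase difference:
tau = -d(phi)/d(omega)
d(phi) = -66.02 deg = -1.152266 rad
d(omega) = 2*pi*(4059.8 - 3707.1) = 2216.0795 rad/s
tau = -(-1.152266) / 2216.0795
    = 0.52 ms

0.52 ms


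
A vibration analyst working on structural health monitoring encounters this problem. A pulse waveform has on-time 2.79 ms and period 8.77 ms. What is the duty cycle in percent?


Duty cycle as a percentage:
DC = (t_on / T) * 100
   = (2.79 / 8.77) * 100
   = 0.31813 * 100
   = 31.81 %

31.81 %


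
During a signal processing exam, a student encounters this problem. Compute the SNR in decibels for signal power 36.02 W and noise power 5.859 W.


SNR in decibels:
SNR = 10 * log10(Ps / Pn)
    = 10 * log10(36.02 / 5.859)
    = 10 * log10(6.1478)
    = 10 * 0.7887
    = 7.89 dB

7.89 dB


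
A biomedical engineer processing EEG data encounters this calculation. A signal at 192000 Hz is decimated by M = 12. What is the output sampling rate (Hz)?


Decimation reduces the sample rate:
fs_out = fs_in / M
       = 192000 / 12
       = 16000.0 Hz

16000.0 Hz


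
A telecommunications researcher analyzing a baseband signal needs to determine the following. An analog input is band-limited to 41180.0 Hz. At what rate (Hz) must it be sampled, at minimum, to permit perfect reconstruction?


The Nyquist rate is twice the maximum frequency component.
fs_min = 2 * fmax
      = 2 * 41180.0
      = 82360.0 Hz

82360.0


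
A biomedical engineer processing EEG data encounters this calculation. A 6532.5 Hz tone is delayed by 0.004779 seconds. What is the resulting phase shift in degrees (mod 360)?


Phase shift from frequency and time delay:
phi = 360 * f * t_delay
    = 360 * 6532.5 * 0.004779
    = 11238.77 degrees
    mod 360 = 78.77 degrees

78.77 degrees


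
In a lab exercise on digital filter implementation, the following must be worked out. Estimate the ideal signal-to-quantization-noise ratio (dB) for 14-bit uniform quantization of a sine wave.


Theoretical SNR for a full-scale sinusoid:
SNR = 6.02 * N + 1.76
    = 6.02 * 14 + 1.76
    = 84.28 + 1.76
    = 86.04 dB

86.04 dB


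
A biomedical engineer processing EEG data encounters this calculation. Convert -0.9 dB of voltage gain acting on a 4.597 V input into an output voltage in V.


Output voltage from dB gain:
V_out = V_in * 10^(gain_dB / 20)
      = 4.597 * 10^(-0.9 / 20)
      = 4.597 * 0.901571
      = 4.1445 V

4.1445 V


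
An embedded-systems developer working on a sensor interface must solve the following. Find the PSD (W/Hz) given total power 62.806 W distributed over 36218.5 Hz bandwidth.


Power spectral density:
PSD = P / BW
    = 62.806 / 36218.5
    = 0.00173409 W/Hz

0.00173409 W/Hz


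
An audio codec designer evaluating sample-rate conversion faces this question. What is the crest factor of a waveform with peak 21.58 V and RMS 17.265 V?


Crest factor is the ratio of peak to RMS:
CF = V_peak / V_rms
   = 21.58 / 17.265
   = 1.2499

1.2499


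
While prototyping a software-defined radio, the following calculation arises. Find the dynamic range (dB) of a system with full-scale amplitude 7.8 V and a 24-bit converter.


Dynamic range from full-scale to LSB:
V_min = V_max / 2^bits = 7.8 / 2^24
DR = 20 * log10(V_max / V_min)
   = 20 * log10(2^24)
   = 20 * 24 * log10(2)
   = 144.49 dB

144.49 dB


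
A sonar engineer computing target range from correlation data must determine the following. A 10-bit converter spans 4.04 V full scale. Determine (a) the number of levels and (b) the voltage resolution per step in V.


Step 1 — number of quantization levels:
L = 2^N = 2^10 = 1024

Step 2 — LSB step size:
delta = Vfs / L
      = 4.04 / 1024
      = 0.00394531 V

Levels = 1024; step size = 0.00394531 V


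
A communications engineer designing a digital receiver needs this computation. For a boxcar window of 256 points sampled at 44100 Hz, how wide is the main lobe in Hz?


Main lobe width for a rectangular window:
Width = 2 * fs / N
      = 2 * 44100 / 256
      = 88200 / 256
      = 344.531 Hz

344.531 Hz


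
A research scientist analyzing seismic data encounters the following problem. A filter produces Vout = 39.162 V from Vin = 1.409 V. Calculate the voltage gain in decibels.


Voltage gain in dB:
G = 20 * log10(Vout / Vin)
  = 20 * log10(39.162 / 1.409)
  = 20 * log10(27.79418)
  = 20 * 1.443954
  = 28.88 dB

28.88 dB


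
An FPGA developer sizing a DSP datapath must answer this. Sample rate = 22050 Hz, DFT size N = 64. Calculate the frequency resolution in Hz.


DFT frequency resolution:
df = fs / N
   = 22050 / 64
   = 344.5312 Hz

344.5312 Hz


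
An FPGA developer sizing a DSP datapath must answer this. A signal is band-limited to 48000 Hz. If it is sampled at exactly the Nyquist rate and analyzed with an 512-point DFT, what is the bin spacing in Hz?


Step 1 — Nyquist sampling rate:
fs = 2 * fmax = 2 * 48000 = 96000 Hz

Step 2 — DFT bin spacing:
df = fs / N = 96000 / 512 = 187.5 Hz

187.5 Hz


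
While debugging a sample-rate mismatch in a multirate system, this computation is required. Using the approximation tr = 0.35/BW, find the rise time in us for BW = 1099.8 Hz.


Rise time from bandwidth relationship:
tr = 0.35 / BW
   = 0.35 / 1099.8
   = 0.0003182396799 s
   = 318.2397 us

318.2397 us


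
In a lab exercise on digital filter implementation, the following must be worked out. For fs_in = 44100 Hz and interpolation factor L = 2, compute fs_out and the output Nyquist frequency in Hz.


Step 1 — output sample rate after interpolation by L:
fs_out = L * fs_in = 2 * 44100 = 88200 Hz

Step 2 — Nyquist frequency of the output stream:
f_Nyq = fs_out / 2 = 88200 / 2 = 44100.0 Hz

fs_out = 88200 Hz; f_Nyquist = 44100.0 Hz


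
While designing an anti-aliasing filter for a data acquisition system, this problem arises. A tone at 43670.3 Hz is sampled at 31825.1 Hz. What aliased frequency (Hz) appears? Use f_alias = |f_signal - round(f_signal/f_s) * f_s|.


Compute the nearest integer multiple of fs to the signal:
n = round(43670.3 / 31825.1) = 1
f_alias = |43670.3 - 1 * 31825.1|
        = |43670.3 - 31825.1|
        = 11845.2 Hz

11845.2


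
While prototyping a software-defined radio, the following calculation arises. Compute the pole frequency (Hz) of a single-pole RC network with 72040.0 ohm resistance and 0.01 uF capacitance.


Cutoff frequency of a first-order RC filter:
fc = 1 / (2 * pi * R * C)
C = 0.01 uF = 1e-08 F
fc = 1 / (2 * pi * 72040.0 * 1e-08)
   = 1 / 0.0045264066952922
   = 220.925796 Hz

220.925796 Hz


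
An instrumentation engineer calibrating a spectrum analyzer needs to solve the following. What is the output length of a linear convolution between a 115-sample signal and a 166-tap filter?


Linear convolution output length:
L = N + M - 1
  = 115 + 166 - 1
  = 280 samples

280


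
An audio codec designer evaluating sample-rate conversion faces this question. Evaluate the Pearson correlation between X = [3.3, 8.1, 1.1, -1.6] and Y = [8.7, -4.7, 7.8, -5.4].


Pearson correlation coefficient (population):
r = cov(X,Y) / (std(X) * std(Y))
Mean X = 2.725, Mean Y = 1.6
Cov(X,Y) = -2.395
Std(X) = 3.555541, Std(Y) = 6.662207
r = -0.1011

-0.1011


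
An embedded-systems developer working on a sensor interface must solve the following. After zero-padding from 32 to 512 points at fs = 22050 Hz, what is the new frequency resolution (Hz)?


Frequency resolution after zero-padding:
N_padded = 32 * 16 = 512
df = fs / N_padded
   = 22050 / 512
   = 43.0664 Hz

43.0664 Hz


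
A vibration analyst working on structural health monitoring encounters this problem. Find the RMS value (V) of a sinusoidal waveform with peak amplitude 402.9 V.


RMS voltage for a sinusoidal waveform:
V_rms = V_peak / sqrt(2)
      = 402.9 / 1.414214
      = 284.893 V

284.893 V


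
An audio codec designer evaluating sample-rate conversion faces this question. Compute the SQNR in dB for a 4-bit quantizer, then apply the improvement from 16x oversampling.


Step 1 — baseline SQNR at Nyquist:
SQNR_base = 6.02*N + 1.76
          = 6.02*4 + 1.76
          = 25.84 dB

Step 2 — oversampling processing gain:
G = 10*log10(OSR) = 10*log10(16) = 12.04 dB

Step 3 — total:
SQNR_total = 25.84 + 12.04 = 37.88 dB

Base SQNR = 25.84 dB; oversampled SQNR = 37.88 dB


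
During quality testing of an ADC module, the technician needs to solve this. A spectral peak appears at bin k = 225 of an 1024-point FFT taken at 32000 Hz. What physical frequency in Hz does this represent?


Frequency of DFT bin k:
f_k = k * fs / N
    = 225 * 32000 / 1024
    = 7200000 / 1024
    = 7031.25 Hz

7031.25 Hz


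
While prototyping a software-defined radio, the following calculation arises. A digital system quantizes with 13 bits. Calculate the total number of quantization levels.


Number of quantization levels = 2^N
= 2^13
= 8192

8192


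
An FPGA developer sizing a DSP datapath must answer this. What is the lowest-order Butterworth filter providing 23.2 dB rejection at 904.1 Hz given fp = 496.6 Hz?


Butterworth filter order formula:
n = log10(10^(A/10) - 1) / (2 * log10(f_stop/f_pass))
10^(23.2/10) - 1 = 207.9296
f_stop/f_pass = 904.1 / 496.6 = 1.8206
n = 4.4539 -> ceil = 5

5


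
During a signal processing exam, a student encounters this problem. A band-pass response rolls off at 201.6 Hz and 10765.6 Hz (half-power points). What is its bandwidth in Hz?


Bandwidth is the difference of -3dB frequencies:
BW = f_high - f_low
   = 10765.6 - 201.6
   = 10564.0 Hz

10564.0 Hz


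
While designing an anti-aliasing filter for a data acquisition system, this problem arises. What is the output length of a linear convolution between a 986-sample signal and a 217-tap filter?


Linear convolution output length:
L = N + M - 1
  = 986 + 217 - 1
  = 1202 samples

1202


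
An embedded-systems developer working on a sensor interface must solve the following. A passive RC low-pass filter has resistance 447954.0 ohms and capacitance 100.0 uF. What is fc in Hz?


Cutoff frequency of a first-order RC filter:
fc = 1 / (2 * pi * R * C)
C = 100.0 uF = 0.0001 F
fc = 1 / (2 * pi * 447954.0 * 0.0001)
   = 1 / 281.45779910923
   = 0.003553 Hz

0.003553 Hz


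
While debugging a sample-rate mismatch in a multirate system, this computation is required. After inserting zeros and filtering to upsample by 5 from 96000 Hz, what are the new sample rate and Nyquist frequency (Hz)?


Step 1 — output sample rate after interpolation by L:
fs_out = L * fs_in = 5 * 96000 = 480000 Hz

Step 2 — Nyquist frequency of the output stream:
f_Nyq = fs_out / 2 = 480000 / 2 = 240000.0 Hz

fs_out = 480000 Hz; f_Nyquist = 240000.0 Hz


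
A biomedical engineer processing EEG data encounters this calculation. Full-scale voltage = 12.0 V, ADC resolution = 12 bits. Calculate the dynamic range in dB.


Dynamic range from full-scale to LSB:
V_min = V_max / 2^bits = 12.0 / 2^12
DR = 20 * log10(V_max / V_min)
   = 20 * log10(2^12)
   = 20 * 12 * log10(2)
   = 72.25 dB

72.25 dB


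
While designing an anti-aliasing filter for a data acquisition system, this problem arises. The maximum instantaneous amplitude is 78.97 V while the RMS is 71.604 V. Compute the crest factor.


Crest factor is the ratio of peak to RMS:
CF = V_peak / V_rms
   = 78.97 / 71.604
   = 1.1029

1.1029


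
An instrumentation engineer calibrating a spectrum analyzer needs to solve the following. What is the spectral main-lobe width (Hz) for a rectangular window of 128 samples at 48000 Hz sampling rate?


Main lobe width for a rectangular window:
Width = 2 * fs / N
      = 2 * 48000 / 128
      = 96000 / 128
      = 750.0 Hz

750.0 Hz


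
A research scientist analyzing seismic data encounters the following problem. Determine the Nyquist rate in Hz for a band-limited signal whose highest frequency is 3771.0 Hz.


The Nyquist rate is twice the maximum frequency component.
fs_min = 2 * fmax
      = 2 * 3771.0
      = 7542.0 Hz

7542.0


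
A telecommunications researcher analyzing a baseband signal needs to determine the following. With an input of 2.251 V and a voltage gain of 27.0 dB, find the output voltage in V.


Output voltage from dB gain:
V_out = V_in * 10^(gain_dB / 20)
      = 2.251 * 10^(27.0 / 20)
      = 2.251 * 22.387211
      = 50.3936 V

50.3936 V


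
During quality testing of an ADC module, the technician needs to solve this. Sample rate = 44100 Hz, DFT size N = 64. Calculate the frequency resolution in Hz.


DFT frequency resolution:
df = fs / N
   = 44100 / 64
   = 689.0625 Hz

689.0625 Hz


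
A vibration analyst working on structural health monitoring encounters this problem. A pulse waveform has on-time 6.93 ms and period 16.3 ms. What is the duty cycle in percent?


Duty cycle as a percentage:
DC = (t_on / T) * 100
   = (6.93 / 16.3) * 100
   = 0.425153 * 100
   = 42.52 %

42.52 %


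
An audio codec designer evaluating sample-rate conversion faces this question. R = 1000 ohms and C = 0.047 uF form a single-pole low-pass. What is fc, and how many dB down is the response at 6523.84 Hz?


Step 1 — cutoff frequency:
fc = 1 / (2*pi*R*C)
C = 0.047 uF = 4.7e-08 F
fc = 1 / (2*pi*1000*4.7e-08)
   = 3386.275 Hz

Step 2 — magnitude at f = 6523.84 Hz:
|H(f)| = 1 / sqrt(1 + (f/fc)^2)
f/fc = 6523.84 / 3386.275 = 1.926554
|H| = 1 / sqrt(1 + 3.71161) = 0.4606969
|H|_dB = 20*log10(0.4606969) = -6.73 dB

fc = 3386.275 Hz; |H(6523.84 Hz)| = -6.73 dB


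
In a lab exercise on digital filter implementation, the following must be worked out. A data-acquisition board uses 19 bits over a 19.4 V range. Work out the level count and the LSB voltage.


Step 1 — number of quantization levels:
L = 2^N = 2^19 = 524288

Step 2 — LSB step size:
delta = Vfs / L
      = 19.4 / 524288
      = 3.7e-05 V

Levels = 524288; step size = 3.7e-05 V


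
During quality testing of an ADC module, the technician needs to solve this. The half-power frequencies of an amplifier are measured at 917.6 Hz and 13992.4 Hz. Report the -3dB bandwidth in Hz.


Bandwidth is the difference of -3dB frequencies:
BW = f_high - f_low
   = 13992.4 - 917.6
   = 13074.8 Hz

13074.8 Hz


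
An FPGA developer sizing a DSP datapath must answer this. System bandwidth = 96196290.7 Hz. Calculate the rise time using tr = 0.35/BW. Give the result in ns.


Rise time from bandwidth relationship:
tr = 0.35 / BW
   = 0.35 / 96196290.7
   = 3.638393928e-09 s
   = 3.6384 ns

3.6384 ns


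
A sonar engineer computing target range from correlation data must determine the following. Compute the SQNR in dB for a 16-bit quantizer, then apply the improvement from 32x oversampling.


Step 1 — baseline SQNR at Nyquist:
SQNR_base = 6.02*N + 1.76
          = 6.02*16 + 1.76
          = 98.08 dB

Step 2 — oversampling processing gain:
G = 10*log10(OSR) = 10*log10(32) = 15.05 dB

Step 3 — total:
SQNR_total = 98.08 + 15.05 = 113.13 dB

Base SQNR = 98.08 dB; oversampled SQNR = 113.13 dB


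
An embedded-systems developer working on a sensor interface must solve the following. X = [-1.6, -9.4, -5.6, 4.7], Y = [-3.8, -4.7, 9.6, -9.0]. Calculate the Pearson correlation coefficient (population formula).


Pearson correlation coefficient (population):
r = cov(X,Y) / (std(X) * std(Y))
Mean X = -2.975, Mean Y = -1.975
Cov(X,Y) = -17.325625
Std(X) = 5.219375, Std(Y) = 6.965764
r = -0.4765

-0.4765


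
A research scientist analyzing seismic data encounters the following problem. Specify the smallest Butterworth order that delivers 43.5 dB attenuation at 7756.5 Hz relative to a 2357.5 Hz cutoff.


Butterworth filter order formula:
n = log10(10^(A/10) - 1) / (2 * log10(f_stop/f_pass))
10^(43.5/10) - 1 = 22386.2114
f_stop/f_pass = 7756.5 / 2357.5 = 3.2901
n = 4.2052 -> ceil = 5

5


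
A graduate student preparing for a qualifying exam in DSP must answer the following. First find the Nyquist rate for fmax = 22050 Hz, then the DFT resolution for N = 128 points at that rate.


Step 1 — Nyquist sampling rate:
fs = 2 * fmax = 2 * 22050 = 44100 Hz

Step 2 — DFT bin spacing:
df = fs / N = 44100 / 128 = 344.5312 Hz

344.5312 Hz


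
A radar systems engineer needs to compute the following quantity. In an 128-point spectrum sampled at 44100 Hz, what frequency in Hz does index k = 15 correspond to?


Frequency of DFT bin k:
f_k = k * fs / N
    = 15 * 44100 / 128
    = 661500 / 128
    = 5167.969 Hz

5167.969 Hz


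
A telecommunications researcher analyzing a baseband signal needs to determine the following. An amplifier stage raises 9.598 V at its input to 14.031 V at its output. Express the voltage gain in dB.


Voltage gain in dB:
G = 20 * log10(Vout / Vin)
  = 20 * log10(14.031 / 9.598)
  = 20 * log10(1.461867)
  = 20 * 0.164908
  = 3.3 dB

3.3 dB


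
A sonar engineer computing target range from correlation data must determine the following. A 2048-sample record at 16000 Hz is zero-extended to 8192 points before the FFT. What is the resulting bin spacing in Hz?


Frequency resolution after zero-padding:
N_padded = 2048 * 4 = 8192
df = fs / N_padded
   = 16000 / 8192
   = 1.9531 Hz

1.9531 Hz


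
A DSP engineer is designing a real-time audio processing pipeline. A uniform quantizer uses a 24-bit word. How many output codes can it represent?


Number of quantization levels = 2^N
= 2^24
= 16777216

16777216


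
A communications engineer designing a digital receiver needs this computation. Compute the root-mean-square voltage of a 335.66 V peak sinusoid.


RMS voltage for a sinusoidal waveform:
V_rms = V_peak / sqrt(2)
      = 335.66 / 1.414214
      = 237.347 V

237.347 V


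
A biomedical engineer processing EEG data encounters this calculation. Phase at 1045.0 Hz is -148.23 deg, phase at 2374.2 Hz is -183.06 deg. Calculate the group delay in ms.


Group delay from phase difference:
tau = -d(phi)/d(omega)
d(phi) = -34.83 deg = -0.607898 rad
d(omega) = 2*pi*(2374.2 - 1045.0) = 8351.6099 rad/s
tau = -(-0.607898) / 8351.6099
    = 0.0728 ms

0.0728 ms


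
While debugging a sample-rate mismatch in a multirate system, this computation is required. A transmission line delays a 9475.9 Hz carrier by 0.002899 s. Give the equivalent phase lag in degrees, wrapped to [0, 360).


Phase shift from frequency and time delay:
phi = 360 * f * t_delay
    = 360 * 9475.9 * 0.002899
    = 9889.43 degrees
    mod 360 = 169.43 degrees

169.43 degrees


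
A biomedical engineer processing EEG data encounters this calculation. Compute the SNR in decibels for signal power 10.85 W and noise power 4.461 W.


SNR in decibels:
SNR = 10 * log10(Ps / Pn)
    = 10 * log10(10.85 / 4.461)
    = 10 * log10(2.4322)
    = 10 * 0.386
    = 3.86 dB

3.86 dB


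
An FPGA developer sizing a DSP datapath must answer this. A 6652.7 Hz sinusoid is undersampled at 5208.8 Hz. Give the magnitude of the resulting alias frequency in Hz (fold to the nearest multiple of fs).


Compute the nearest integer multiple of fs to the signal:
n = round(6652.7 / 5208.8) = 1
f_alias = |6652.7 - 1 * 5208.8|
        = |6652.7 - 5208.8|
        = 1443.9 Hz

1443.9


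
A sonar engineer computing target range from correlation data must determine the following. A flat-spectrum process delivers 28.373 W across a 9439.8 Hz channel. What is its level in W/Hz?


Power spectral density:
PSD = P / BW
    = 28.373 / 9439.8
    = 0.00300568 W/Hz

0.00300568 W/Hz


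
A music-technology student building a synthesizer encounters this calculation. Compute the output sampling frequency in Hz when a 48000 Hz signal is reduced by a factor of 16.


Decimation reduces the sample rate:
fs_out = fs_in / M
       = 48000 / 16
       = 3000.0 Hz

3000.0 Hz


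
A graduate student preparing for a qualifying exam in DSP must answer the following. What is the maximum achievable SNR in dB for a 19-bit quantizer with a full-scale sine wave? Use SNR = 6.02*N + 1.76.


Theoretical SNR for a full-scale sinusoid:
SNR = 6.02 * N + 1.76
    = 6.02 * 19 + 1.76
    = 114.38 + 1.76
    = 116.14 dB

116.14 dB


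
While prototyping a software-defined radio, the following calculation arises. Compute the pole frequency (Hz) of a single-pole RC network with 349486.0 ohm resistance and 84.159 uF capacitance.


Cutoff frequency of a first-order RC filter:
fc = 1 / (2 * pi * R * C)
C = 84.159 uF = 8.4159e-05 F
fc = 1 / (2 * pi * 349486.0 * 8.4159e-05)
   = 1 / 184.803510985
   = 0.005411 Hz

0.005411 Hz


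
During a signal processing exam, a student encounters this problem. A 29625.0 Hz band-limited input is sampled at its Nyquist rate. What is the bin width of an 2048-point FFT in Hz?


Step 1 — Nyquist sampling rate:
fs = 2 * fmax = 2 * 29625.0 = 59250.0 Hz

Step 2 — DFT bin spacing:
df = fs / N = 59250.0 / 2048 = 28.9307 Hz

28.9307 Hz


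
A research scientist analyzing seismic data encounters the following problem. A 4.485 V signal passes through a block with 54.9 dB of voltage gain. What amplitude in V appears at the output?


Output voltage from dB gain:
V_out = V_in * 10^(gain_dB / 20)
      = 4.485 * 10^(54.9 / 20)
      = 4.485 * 555.904257
      = 2493.2306 V

2493.2306 V


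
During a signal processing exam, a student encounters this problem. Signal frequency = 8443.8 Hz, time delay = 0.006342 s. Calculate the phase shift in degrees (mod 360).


Phase shift from frequency and time delay:
phi = 360 * f * t_delay
    = 360 * 8443.8 * 0.006342
    = 19278.21 degrees
    mod 360 = 198.21 degrees

198.21 degrees


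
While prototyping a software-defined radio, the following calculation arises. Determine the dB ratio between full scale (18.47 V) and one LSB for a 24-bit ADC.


Dynamic range from full-scale to LSB:
V_min = V_max / 2^bits = 18.47 / 2^24
DR = 20 * log10(V_max / V_min)
   = 20 * log10(2^24)
   = 20 * 24 * log10(2)
   = 144.49 dB

144.49 dB


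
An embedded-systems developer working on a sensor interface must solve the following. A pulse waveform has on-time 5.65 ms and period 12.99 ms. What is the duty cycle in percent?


Duty cycle as a percentage:
DC = (t_on / T) * 100
   = (5.65 / 12.99) * 100
   = 0.43495 * 100
   = 43.49 %

43.49 %


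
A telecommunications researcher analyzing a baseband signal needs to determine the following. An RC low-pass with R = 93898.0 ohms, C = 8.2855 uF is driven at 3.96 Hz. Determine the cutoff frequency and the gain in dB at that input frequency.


Step 1 — cutoff frequency:
fc = 1 / (2*pi*R*C)
C = 8.2855 uF = 8.2855e-06 F
fc = 1 / (2*pi*93898.0*8.2855e-06)
   = 0.204571 Hz

Step 2 — magnitude at f = 3.96 Hz:
|H(f)| = 1 / sqrt(1 + (f/fc)^2)
f/fc = 3.96 / 0.204571 = 19.357582
|H| = 1 / sqrt(1 + 374.715981) = 0.0515906
|H|_dB = 20*log10(0.0515906) = -25.75 dB

fc = 0.204571 Hz; |H(3.96 Hz)| = -25.75 dB


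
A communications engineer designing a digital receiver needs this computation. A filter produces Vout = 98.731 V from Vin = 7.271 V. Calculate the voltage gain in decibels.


Voltage gain in dB:
G = 20 * log10(Vout / Vin)
  = 20 * log10(98.731 / 7.271)
  = 20 * log10(13.578737)
  = 20 * 1.132859
  = 22.66 dB

22.66 dB


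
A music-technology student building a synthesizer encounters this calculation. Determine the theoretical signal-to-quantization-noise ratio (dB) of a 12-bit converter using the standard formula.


Theoretical SNR for a full-scale sinusoid:
SNR = 6.02 * N + 1.76
    = 6.02 * 12 + 1.76
    = 72.24 + 1.76
    = 74.0 dB

74.0 dB


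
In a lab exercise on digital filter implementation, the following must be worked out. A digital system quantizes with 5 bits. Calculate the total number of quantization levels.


Number of quantization levels = 2^N
= 2^5
= 32

32


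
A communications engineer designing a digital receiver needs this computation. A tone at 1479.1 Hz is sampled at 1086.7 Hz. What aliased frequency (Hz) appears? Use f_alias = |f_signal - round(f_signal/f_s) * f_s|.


Compute the nearest integer multiple of fs to the signal:
n = round(1479.1 / 1086.7) = 1
f_alias = |1479.1 - 1 * 1086.7|
        = |1479.1 - 1086.7|
        = 392.4 Hz

392.4


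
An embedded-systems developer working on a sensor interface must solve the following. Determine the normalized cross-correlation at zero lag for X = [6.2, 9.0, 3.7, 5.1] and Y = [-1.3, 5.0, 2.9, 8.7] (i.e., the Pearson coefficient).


Pearson correlation coefficient (population):
r = cov(X,Y) / (std(X) * std(Y))
Mean X = 6.0, Mean Y = 3.825
Cov(X,Y) = 0.06
Std(X) = 1.945508, Std(Y) = 3.614813
r = 0.0085

0.0085


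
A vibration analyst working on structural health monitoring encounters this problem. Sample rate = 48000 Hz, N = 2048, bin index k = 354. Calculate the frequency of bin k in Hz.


Frequency of DFT bin k:
f_k = k * fs / N
    = 354 * 48000 / 2048
    = 16992000 / 2048
    = 8296.875 Hz

8296.875 Hz


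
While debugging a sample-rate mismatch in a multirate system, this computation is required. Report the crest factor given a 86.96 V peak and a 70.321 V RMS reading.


Crest factor is the ratio of peak to RMS:
CF = V_peak / V_rms
   = 86.96 / 70.321
   = 1.2366

1.2366


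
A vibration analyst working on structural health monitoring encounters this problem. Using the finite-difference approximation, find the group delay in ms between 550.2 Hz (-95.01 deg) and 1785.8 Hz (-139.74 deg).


Group delay from phase difference:
tau = -d(phi)/d(omega)
d(phi) = -44.73 deg = -0.780686 rad
d(omega) = 2*pi*(1785.8 - 550.2) = 7763.5038 rad/s
tau = -(-0.780686) / 7763.5038
    = 0.1006 ms

0.1006 ms


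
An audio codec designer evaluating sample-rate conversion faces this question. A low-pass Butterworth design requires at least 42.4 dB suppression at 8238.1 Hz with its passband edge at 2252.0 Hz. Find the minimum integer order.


Butterworth filter order formula:
n = log10(10^(A/10) - 1) / (2 * log10(f_stop/f_pass))
10^(42.4/10) - 1 = 17377.0083
f_stop/f_pass = 8238.1 / 2252.0 = 3.6581
n = 3.7638 -> ceil = 4

4


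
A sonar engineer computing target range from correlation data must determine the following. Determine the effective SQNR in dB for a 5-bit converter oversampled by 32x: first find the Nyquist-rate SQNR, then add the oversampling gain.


Step 1 — baseline SQNR at Nyquist:
SQNR_base = 6.02*N + 1.76
          = 6.02*5 + 1.76
          = 31.86 dB

Step 2 — oversampling processing gain:
G = 10*log10(OSR) = 10*log10(32) = 15.05 dB

Step 3 — total:
SQNR_total = 31.86 + 15.05 = 46.91 dB

Base SQNR = 31.86 dB; oversampled SQNR = 46.91 dB


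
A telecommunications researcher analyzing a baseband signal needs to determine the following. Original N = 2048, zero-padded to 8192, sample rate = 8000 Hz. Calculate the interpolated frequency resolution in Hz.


Frequency resolution after zero-padding:
N_padded = 2048 * 4 = 8192
df = fs / N_padded
   = 8000 / 8192
   = 0.9766 Hz

0.9766 Hz


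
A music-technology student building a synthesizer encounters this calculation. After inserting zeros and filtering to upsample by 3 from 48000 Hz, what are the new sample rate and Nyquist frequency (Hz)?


Step 1 — output sample rate after interpolation by L:
fs_out = L * fs_in = 3 * 48000 = 144000 Hz

Step 2 — Nyquist frequency of the output stream:
f_Nyq = fs_out / 2 = 144000 / 2 = 72000.0 Hz

fs_out = 144000 Hz; f_Nyquist = 72000.0 Hz
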